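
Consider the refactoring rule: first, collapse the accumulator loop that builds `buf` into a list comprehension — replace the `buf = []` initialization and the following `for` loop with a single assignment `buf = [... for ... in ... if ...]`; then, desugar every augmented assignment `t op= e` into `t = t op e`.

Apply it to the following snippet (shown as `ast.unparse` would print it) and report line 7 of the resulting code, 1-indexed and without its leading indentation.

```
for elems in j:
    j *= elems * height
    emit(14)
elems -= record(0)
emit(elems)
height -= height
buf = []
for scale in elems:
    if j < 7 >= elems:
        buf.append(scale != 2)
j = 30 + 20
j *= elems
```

Transformed code:
for elems in j:
    j = j * (elems * height)
    emit(14)
elems = elems - record(0)
emit(elems)
height = height - height
buf = [scale != 2 for scale in elems if j < 7 >= elems]
j = 30 + 20
j = j * elems

buf = [scale != 2 for scale in elems if j < 7 >= elems]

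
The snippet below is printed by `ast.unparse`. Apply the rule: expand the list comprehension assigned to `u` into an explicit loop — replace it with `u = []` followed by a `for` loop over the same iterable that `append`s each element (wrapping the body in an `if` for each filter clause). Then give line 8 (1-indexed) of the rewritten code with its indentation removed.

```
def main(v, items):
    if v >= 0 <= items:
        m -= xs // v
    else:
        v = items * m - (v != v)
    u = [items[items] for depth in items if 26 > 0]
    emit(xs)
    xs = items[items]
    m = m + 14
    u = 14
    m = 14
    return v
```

if 26 > 0:

Transformed code:
def main(v, items):
    if v >= 0 <= items:
        m -= xs // v
    else:
        v = items * m - (v != v)
    u = []
    for depth in items:
        if 26 > 0:
            u.append(items[items])
    emit(xs)
    xs = items[items]
    m = m + 14
    u = 14
    m = 14
    return v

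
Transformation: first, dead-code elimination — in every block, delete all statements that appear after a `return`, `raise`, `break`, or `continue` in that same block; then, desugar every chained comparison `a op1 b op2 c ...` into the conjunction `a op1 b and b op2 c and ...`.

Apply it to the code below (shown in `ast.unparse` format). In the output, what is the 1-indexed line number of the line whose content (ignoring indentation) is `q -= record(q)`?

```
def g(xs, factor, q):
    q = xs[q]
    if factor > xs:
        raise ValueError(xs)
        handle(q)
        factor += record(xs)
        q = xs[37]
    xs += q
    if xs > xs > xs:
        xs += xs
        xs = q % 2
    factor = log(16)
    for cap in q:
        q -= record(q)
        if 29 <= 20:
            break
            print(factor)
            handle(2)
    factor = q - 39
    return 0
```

Transformed code:
def g(xs, factor, q):
    q = xs[q]
    if factor > xs:
        raise ValueError(xs)
    xs += q
    if xs > xs and xs > xs:
        xs += xs
        xs = q % 2
    factor = log(16)
    for cap in q:
        q -= record(q)
        if 29 <= 20:
            break
    factor = q - 39
    return 0

11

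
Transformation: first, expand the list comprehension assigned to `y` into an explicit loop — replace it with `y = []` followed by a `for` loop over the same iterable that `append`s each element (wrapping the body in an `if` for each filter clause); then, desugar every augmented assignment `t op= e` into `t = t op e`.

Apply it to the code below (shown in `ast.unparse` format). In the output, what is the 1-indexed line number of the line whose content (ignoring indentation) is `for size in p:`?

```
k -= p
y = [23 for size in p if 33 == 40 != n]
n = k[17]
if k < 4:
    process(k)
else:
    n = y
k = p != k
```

3

Transformed code:
k = k - p
y = []
for size in p:
    if 33 == 40 != n:
        y.append(23)
n = k[17]
if k < 4:
    process(k)
else:
    n = y
k = p != k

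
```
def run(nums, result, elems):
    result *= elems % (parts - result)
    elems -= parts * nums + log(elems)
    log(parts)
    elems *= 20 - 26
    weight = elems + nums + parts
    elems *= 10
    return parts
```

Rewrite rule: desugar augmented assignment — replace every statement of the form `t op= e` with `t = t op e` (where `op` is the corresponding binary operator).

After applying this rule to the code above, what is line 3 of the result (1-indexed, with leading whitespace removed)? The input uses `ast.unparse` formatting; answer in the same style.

elems = elems - (parts * nums + log(elems))

Transformed code:
def run(nums, result, elems):
    result = result * (elems % (parts - result))
    elems = elems - (parts * nums + log(elems))
    log(parts)
    elems = elems * (20 - 26)
    weight = elems + nums + parts
    elems = elems * 10
    return parts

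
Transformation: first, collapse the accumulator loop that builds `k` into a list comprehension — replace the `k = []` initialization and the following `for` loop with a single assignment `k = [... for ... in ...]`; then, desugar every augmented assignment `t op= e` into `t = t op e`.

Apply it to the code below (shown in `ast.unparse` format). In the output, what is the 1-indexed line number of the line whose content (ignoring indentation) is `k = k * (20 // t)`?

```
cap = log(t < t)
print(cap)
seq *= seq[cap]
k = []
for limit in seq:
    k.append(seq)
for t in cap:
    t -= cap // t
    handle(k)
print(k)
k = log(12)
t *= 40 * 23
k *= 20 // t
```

11

Transformed code:
cap = log(t < t)
print(cap)
seq = seq * seq[cap]
k = [seq for limit in seq]
for t in cap:
    t = t - cap // t
    handle(k)
print(k)
k = log(12)
t = t * (40 * 23)
k = k * (20 // t)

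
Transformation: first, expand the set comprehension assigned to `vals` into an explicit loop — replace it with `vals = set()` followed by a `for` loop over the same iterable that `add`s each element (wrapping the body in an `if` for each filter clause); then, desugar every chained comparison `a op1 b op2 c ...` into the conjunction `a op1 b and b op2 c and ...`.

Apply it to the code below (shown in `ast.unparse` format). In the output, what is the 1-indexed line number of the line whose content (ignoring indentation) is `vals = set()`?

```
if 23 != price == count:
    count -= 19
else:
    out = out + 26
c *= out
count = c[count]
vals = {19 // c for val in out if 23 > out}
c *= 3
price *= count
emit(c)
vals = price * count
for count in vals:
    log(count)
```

7

Transformed code:
if 23 != price and price == count:
    count -= 19
else:
    out = out + 26
c *= out
count = c[count]
vals = set()
for val in out:
    if 23 > out:
        vals.add(19 // c)
c *= 3
price *= count
emit(c)
vals = price * count
for count in vals:
    log(count)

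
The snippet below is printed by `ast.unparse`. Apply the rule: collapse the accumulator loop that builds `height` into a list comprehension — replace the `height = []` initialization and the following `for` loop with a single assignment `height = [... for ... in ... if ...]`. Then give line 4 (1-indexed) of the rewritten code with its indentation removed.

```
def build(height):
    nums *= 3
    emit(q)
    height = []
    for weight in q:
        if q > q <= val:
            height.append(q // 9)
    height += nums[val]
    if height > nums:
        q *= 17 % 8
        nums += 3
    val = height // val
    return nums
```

Transformed code:
def build(height):
    nums *= 3
    emit(q)
    height = [q // 9 for weight in q if q > q <= val]
    height += nums[val]
    if height > nums:
        q *= 17 % 8
        nums += 3
    val = height // val
    return nums

height = [q // 9 for weight in q if q > q <= val]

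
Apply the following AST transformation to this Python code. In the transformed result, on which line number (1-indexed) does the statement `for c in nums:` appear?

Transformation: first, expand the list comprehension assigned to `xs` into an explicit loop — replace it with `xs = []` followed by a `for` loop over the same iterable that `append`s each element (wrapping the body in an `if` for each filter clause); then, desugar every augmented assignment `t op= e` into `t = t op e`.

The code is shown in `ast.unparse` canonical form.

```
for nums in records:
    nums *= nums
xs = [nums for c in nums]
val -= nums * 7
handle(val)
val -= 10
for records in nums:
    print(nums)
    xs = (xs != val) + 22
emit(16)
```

4

Transformed code:
for nums in records:
    nums = nums * nums
xs = []
for c in nums:
    xs.append(nums)
val = val - nums * 7
handle(val)
val = val - 10
for records in nums:
    print(nums)
    xs = (xs != val) + 22
emit(16)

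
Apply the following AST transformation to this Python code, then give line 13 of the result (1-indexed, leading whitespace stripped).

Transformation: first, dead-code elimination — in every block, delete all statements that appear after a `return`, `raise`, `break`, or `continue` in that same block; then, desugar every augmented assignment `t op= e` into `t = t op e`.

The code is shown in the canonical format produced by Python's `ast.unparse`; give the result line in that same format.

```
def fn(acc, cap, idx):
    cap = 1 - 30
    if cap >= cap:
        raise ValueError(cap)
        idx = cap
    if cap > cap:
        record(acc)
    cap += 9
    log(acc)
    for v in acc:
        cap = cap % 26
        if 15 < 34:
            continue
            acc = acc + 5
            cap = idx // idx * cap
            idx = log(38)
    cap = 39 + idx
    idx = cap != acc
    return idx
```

Transformed code:
def fn(acc, cap, idx):
    cap = 1 - 30
    if cap >= cap:
        raise ValueError(cap)
    if cap > cap:
        record(acc)
    cap = cap + 9
    log(acc)
    for v in acc:
        cap = cap % 26
        if 15 < 34:
            continue
    cap = 39 + idx
    idx = cap != acc
    return idx

cap = 39 + idx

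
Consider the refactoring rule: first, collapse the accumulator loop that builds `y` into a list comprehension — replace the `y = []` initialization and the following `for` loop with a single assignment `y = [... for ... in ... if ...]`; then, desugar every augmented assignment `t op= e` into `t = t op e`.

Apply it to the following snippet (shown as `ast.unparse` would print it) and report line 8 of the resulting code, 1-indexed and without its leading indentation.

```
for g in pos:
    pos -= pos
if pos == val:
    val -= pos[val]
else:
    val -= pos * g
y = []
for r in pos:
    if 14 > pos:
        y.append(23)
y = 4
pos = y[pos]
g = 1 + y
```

Transformed code:
for g in pos:
    pos = pos - pos
if pos == val:
    val = val - pos[val]
else:
    val = val - pos * g
y = [23 for r in pos if 14 > pos]
y = 4
pos = y[pos]
g = 1 + y

y = 4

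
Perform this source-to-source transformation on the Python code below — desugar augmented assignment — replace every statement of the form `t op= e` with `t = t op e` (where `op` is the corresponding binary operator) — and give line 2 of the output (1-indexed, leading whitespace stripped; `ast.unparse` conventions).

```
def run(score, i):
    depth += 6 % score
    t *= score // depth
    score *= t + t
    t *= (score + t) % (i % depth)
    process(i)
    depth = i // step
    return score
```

depth = depth + 6 % score

Transformed code:
def run(score, i):
    depth = depth + 6 % score
    t = t * (score // depth)
    score = score * (t + t)
    t = t * ((score + t) % (i % depth))
    process(i)
    depth = i // step
    return score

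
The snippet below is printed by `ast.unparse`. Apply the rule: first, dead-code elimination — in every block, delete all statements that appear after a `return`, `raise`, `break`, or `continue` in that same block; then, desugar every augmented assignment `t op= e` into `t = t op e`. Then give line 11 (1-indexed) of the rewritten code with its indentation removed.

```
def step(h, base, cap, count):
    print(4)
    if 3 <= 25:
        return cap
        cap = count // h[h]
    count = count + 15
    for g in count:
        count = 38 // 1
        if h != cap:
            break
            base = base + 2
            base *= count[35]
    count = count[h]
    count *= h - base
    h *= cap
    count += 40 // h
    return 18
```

count = count * (h - base)

Transformed code:
def step(h, base, cap, count):
    print(4)
    if 3 <= 25:
        return cap
    count = count + 15
    for g in count:
        count = 38 // 1
        if h != cap:
            break
    count = count[h]
    count = count * (h - base)
    h = h * cap
    count = count + 40 // h
    return 18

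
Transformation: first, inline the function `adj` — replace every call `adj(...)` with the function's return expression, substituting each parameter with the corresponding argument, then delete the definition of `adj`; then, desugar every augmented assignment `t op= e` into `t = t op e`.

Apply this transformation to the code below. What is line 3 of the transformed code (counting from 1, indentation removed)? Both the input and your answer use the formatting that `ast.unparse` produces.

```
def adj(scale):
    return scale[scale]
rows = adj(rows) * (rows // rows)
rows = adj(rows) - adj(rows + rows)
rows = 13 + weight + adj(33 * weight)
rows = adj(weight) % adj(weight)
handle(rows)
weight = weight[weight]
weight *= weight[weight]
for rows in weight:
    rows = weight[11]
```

rows = 13 + weight + (33 * weight)[33 * weight]

Transformed code:
rows = rows[rows] * (rows // rows)
rows = rows[rows] - (rows + rows)[rows + rows]
rows = 13 + weight + (33 * weight)[33 * weight]
rows = weight[weight] % weight[weight]
handle(rows)
weight = weight[weight]
weight = weight * weight[weight]
for rows in weight:
    rows = weight[11]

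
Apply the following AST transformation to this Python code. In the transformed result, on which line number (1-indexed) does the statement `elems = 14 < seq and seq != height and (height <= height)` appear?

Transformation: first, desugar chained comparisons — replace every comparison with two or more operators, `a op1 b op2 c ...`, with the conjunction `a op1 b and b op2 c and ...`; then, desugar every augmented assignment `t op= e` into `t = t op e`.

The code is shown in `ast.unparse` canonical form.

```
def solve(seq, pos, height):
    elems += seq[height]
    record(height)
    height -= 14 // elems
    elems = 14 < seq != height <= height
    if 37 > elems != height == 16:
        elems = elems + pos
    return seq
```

Transformed code:
def solve(seq, pos, height):
    elems = elems + seq[height]
    record(height)
    height = height - 14 // elems
    elems = 14 < seq and seq != height and (height <= height)
    if 37 > elems and elems != height and (height == 16):
        elems = elems + pos
    return seq

5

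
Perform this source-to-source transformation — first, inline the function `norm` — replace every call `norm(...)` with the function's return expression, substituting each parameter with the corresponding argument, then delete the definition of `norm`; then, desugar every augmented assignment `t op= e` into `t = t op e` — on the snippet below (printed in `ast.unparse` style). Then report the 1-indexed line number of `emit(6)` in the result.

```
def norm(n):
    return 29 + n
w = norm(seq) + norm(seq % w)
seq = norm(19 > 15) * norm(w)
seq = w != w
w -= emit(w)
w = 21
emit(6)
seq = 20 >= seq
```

6

Transformed code:
w = 29 + seq + (29 + seq % w)
seq = (29 + (19 > 15)) * (29 + w)
seq = w != w
w = w - emit(w)
w = 21
emit(6)
seq = 20 >= seq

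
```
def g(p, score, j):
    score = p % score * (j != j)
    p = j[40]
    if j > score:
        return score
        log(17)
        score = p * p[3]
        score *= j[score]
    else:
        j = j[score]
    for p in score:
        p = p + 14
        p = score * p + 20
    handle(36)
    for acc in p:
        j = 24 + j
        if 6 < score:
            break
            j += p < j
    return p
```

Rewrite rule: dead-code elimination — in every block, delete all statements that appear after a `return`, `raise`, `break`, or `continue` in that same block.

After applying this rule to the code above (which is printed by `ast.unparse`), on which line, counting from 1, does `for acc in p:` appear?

Transformed code:
def g(p, score, j):
    score = p % score * (j != j)
    p = j[40]
    if j > score:
        return score
    else:
        j = j[score]
    for p in score:
        p = p + 14
        p = score * p + 20
    handle(36)
    for acc in p:
        j = 24 + j
        if 6 < score:
            break
    return p

12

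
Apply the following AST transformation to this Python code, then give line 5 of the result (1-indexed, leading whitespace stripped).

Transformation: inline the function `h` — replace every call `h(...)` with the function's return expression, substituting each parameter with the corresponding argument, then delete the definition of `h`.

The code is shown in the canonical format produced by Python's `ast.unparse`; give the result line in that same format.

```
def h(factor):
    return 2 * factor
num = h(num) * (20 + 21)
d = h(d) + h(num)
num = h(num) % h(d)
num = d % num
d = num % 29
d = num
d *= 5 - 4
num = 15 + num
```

Transformed code:
num = 2 * num * (20 + 21)
d = 2 * d + 2 * num
num = 2 * num % (2 * d)
num = d % num
d = num % 29
d = num
d *= 5 - 4
num = 15 + num

d = num % 29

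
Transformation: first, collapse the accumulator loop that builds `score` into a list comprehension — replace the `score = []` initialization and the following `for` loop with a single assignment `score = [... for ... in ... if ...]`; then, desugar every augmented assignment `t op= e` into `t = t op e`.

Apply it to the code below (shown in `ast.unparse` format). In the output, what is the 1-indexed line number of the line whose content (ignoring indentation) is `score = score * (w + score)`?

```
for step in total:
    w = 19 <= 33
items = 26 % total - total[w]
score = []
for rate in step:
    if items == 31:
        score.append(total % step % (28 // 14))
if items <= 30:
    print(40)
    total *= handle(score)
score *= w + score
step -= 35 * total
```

Transformed code:
for step in total:
    w = 19 <= 33
items = 26 % total - total[w]
score = [total % step % (28 // 14) for rate in step if items == 31]
if items <= 30:
    print(40)
    total = total * handle(score)
score = score * (w + score)
step = step - 35 * total

8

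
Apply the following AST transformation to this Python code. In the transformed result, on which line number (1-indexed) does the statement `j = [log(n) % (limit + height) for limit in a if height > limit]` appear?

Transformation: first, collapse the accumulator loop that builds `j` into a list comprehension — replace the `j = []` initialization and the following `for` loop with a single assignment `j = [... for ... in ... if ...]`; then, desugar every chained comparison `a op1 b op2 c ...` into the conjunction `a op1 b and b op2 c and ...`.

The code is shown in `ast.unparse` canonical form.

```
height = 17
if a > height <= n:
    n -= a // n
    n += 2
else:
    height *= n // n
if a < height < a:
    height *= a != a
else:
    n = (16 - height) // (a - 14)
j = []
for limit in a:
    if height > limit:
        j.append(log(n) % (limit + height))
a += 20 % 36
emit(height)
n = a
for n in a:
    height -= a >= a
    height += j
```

Transformed code:
height = 17
if a > height and height <= n:
    n -= a // n
    n += 2
else:
    height *= n // n
if a < height and height < a:
    height *= a != a
else:
    n = (16 - height) // (a - 14)
j = [log(n) % (limit + height) for limit in a if height > limit]
a += 20 % 36
emit(height)
n = a
for n in a:
    height -= a >= a
    height += j

11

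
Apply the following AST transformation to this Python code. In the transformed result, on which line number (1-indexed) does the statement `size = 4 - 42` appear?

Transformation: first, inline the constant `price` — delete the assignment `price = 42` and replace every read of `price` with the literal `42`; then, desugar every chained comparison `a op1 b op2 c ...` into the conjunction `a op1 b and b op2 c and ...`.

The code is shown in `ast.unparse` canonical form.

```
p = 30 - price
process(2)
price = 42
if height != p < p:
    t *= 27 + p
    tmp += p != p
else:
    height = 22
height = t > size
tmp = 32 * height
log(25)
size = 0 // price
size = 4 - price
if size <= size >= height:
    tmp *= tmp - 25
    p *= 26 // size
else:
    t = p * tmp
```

12

Transformed code:
p = 30 - 42
process(2)
if height != p and p < p:
    t *= 27 + p
    tmp += p != p
else:
    height = 22
height = t > size
tmp = 32 * height
log(25)
size = 0 // 42
size = 4 - 42
if size <= size and size >= height:
    tmp *= tmp - 25
    p *= 26 // size
else:
    t = p * tmp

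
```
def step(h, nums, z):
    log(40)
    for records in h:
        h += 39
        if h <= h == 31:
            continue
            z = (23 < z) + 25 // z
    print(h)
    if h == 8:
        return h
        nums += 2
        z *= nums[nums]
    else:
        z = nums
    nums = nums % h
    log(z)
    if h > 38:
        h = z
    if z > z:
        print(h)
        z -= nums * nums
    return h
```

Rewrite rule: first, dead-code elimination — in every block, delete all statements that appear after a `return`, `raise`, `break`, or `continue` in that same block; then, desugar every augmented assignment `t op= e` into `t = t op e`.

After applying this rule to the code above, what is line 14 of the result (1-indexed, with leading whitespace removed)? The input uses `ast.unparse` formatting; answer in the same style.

Transformed code:
def step(h, nums, z):
    log(40)
    for records in h:
        h = h + 39
        if h <= h == 31:
            continue
    print(h)
    if h == 8:
        return h
    else:
        z = nums
    nums = nums % h
    log(z)
    if h > 38:
        h = z
    if z > z:
        print(h)
        z = z - nums * nums
    return h

if h > 38:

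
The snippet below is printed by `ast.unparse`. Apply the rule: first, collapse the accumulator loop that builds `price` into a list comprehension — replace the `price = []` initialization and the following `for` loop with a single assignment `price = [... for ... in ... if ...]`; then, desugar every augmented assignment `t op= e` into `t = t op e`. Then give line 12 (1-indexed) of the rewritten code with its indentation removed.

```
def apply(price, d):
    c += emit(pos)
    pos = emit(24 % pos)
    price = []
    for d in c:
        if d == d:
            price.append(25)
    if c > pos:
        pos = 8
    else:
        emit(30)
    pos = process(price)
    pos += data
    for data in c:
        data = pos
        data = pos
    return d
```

data = pos

Transformed code:
def apply(price, d):
    c = c + emit(pos)
    pos = emit(24 % pos)
    price = [25 for d in c if d == d]
    if c > pos:
        pos = 8
    else:
        emit(30)
    pos = process(price)
    pos = pos + data
    for data in c:
        data = pos
        data = pos
    return d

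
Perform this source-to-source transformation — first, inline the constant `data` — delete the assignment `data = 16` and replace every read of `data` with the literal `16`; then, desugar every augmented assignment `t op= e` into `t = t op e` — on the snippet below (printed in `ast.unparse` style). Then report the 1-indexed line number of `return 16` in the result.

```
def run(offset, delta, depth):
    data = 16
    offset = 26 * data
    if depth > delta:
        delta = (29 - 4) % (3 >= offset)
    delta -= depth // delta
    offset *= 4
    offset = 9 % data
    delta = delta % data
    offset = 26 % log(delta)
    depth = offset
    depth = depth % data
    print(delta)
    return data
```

Transformed code:
def run(offset, delta, depth):
    offset = 26 * 16
    if depth > delta:
        delta = (29 - 4) % (3 >= offset)
    delta = delta - depth // delta
    offset = offset * 4
    offset = 9 % 16
    delta = delta % 16
    offset = 26 % log(delta)
    depth = offset
    depth = depth % 16
    print(delta)
    return 16

13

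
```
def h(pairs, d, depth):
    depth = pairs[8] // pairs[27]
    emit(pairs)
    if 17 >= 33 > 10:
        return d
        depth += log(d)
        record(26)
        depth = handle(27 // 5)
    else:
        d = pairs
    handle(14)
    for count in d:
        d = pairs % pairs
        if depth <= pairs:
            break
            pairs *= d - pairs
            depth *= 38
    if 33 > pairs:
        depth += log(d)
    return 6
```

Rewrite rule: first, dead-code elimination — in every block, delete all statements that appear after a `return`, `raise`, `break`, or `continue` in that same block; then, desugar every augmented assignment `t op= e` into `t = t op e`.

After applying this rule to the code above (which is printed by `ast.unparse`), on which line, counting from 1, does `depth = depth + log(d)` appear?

Transformed code:
def h(pairs, d, depth):
    depth = pairs[8] // pairs[27]
    emit(pairs)
    if 17 >= 33 > 10:
        return d
    else:
        d = pairs
    handle(14)
    for count in d:
        d = pairs % pairs
        if depth <= pairs:
            break
    if 33 > pairs:
        depth = depth + log(d)
    return 6

14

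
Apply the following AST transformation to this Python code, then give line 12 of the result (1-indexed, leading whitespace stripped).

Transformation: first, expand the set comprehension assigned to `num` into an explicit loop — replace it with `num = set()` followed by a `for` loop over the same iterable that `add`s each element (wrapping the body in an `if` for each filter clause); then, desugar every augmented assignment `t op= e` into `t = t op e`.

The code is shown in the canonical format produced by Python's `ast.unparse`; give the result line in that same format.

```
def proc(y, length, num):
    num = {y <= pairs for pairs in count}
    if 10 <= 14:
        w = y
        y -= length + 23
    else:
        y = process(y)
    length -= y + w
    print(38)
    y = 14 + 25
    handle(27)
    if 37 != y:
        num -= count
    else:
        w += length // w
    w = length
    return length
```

Transformed code:
def proc(y, length, num):
    num = set()
    for pairs in count:
        num.add(y <= pairs)
    if 10 <= 14:
        w = y
        y = y - (length + 23)
    else:
        y = process(y)
    length = length - (y + w)
    print(38)
    y = 14 + 25
    handle(27)
    if 37 != y:
        num = num - count
    else:
        w = w + length // w
    w = length
    return length

y = 14 + 25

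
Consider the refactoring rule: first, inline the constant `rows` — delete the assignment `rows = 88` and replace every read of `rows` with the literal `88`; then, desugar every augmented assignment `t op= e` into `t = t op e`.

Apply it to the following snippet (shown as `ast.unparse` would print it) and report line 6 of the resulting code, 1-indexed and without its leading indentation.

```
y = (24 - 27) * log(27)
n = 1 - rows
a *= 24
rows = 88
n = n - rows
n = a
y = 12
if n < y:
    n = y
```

Transformed code:
y = (24 - 27) * log(27)
n = 1 - 88
a = a * 24
n = n - 88
n = a
y = 12
if n < y:
    n = y

y = 12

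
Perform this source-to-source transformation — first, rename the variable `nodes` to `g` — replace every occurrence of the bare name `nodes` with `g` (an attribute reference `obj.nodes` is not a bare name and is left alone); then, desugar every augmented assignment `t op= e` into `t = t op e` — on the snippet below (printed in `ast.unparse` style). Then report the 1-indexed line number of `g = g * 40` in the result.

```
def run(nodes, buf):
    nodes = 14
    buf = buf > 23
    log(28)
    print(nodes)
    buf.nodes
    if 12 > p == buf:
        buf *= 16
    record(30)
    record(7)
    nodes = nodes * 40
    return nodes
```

Transformed code:
def run(g, buf):
    g = 14
    buf = buf > 23
    log(28)
    print(g)
    buf.nodes
    if 12 > p == buf:
        buf = buf * 16
    record(30)
    record(7)
    g = g * 40
    return g

11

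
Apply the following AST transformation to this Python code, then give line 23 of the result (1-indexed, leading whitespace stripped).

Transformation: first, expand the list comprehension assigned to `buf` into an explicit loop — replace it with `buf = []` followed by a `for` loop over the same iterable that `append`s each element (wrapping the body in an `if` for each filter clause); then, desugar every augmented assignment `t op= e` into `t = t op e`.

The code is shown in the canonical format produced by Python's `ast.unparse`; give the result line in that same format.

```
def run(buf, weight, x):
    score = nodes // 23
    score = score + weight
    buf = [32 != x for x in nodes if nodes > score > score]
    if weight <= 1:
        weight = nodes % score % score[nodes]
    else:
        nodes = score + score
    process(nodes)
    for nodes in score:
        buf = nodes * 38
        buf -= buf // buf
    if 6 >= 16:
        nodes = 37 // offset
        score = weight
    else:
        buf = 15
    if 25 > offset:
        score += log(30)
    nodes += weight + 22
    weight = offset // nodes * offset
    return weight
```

nodes = nodes + (weight + 22)

Transformed code:
def run(buf, weight, x):
    score = nodes // 23
    score = score + weight
    buf = []
    for x in nodes:
        if nodes > score > score:
            buf.append(32 != x)
    if weight <= 1:
        weight = nodes % score % score[nodes]
    else:
        nodes = score + score
    process(nodes)
    for nodes in score:
        buf = nodes * 38
        buf = buf - buf // buf
    if 6 >= 16:
        nodes = 37 // offset
        score = weight
    else:
        buf = 15
    if 25 > offset:
        score = score + log(30)
    nodes = nodes + (weight + 22)
    weight = offset // nodes * offset
    return weight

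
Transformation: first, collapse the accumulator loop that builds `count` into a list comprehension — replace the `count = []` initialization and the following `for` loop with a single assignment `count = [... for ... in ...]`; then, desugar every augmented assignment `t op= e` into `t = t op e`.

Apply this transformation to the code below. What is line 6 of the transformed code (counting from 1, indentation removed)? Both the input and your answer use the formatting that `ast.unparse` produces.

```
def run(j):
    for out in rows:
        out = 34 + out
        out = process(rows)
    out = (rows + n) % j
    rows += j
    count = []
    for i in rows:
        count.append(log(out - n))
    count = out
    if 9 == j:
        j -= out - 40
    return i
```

rows = rows + j

Transformed code:
def run(j):
    for out in rows:
        out = 34 + out
        out = process(rows)
    out = (rows + n) % j
    rows = rows + j
    count = [log(out - n) for i in rows]
    count = out
    if 9 == j:
        j = j - (out - 40)
    return i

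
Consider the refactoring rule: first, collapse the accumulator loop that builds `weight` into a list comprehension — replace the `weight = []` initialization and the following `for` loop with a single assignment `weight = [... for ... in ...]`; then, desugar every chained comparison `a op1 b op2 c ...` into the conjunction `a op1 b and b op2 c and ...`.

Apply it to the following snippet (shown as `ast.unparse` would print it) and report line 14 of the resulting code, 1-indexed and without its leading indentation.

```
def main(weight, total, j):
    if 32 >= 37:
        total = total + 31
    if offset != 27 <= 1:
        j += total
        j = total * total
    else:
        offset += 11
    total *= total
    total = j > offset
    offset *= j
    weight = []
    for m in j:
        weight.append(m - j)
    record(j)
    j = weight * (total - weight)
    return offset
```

Transformed code:
def main(weight, total, j):
    if 32 >= 37:
        total = total + 31
    if offset != 27 and 27 <= 1:
        j += total
        j = total * total
    else:
        offset += 11
    total *= total
    total = j > offset
    offset *= j
    weight = [m - j for m in j]
    record(j)
    j = weight * (total - weight)
    return offset

j = weight * (total - weight)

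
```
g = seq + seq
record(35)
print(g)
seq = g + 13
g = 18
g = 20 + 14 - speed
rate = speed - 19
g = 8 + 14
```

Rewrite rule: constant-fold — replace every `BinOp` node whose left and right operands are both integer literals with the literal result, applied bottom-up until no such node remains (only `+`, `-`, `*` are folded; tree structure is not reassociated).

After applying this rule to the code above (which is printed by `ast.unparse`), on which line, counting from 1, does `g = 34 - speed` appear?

6

Transformed code:
g = seq + seq
record(35)
print(g)
seq = g + 13
g = 18
g = 34 - speed
rate = speed - 19
g = 22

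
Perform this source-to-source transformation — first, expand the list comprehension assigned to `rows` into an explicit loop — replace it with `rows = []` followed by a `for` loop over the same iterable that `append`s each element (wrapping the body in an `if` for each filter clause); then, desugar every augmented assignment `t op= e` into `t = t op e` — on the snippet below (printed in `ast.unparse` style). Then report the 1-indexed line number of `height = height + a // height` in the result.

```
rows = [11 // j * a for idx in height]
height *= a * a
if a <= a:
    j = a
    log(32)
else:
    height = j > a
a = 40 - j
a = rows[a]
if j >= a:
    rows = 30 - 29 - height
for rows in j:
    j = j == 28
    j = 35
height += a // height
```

Transformed code:
rows = []
for idx in height:
    rows.append(11 // j * a)
height = height * (a * a)
if a <= a:
    j = a
    log(32)
else:
    height = j > a
a = 40 - j
a = rows[a]
if j >= a:
    rows = 30 - 29 - height
for rows in j:
    j = j == 28
    j = 35
height = height + a // height

17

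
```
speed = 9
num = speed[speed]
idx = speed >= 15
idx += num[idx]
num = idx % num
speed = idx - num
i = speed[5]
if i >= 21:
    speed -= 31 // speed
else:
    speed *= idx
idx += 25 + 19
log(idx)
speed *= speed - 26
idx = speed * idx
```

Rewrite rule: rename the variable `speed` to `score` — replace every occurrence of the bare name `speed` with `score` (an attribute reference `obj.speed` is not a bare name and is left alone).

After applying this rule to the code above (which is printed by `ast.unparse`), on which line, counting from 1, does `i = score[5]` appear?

Transformed code:
score = 9
num = score[score]
idx = score >= 15
idx += num[idx]
num = idx % num
score = idx - num
i = score[5]
if i >= 21:
    score -= 31 // score
else:
    score *= idx
idx += 25 + 19
log(idx)
score *= score - 26
idx = score * idx

7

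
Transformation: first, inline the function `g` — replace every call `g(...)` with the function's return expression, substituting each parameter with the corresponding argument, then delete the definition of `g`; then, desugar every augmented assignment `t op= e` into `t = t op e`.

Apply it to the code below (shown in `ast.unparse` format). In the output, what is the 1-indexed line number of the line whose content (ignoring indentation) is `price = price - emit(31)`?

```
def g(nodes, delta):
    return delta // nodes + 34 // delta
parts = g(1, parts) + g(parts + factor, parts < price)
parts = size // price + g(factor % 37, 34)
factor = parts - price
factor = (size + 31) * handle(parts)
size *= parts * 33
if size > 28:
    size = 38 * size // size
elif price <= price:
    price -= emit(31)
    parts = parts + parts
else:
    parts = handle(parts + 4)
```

9

Transformed code:
parts = parts // 1 + 34 // parts + ((parts < price) // (parts + factor) + 34 // (parts < price))
parts = size // price + (34 // (factor % 37) + 34 // 34)
factor = parts - price
factor = (size + 31) * handle(parts)
size = size * (parts * 33)
if size > 28:
    size = 38 * size // size
elif price <= price:
    price = price - emit(31)
    parts = parts + parts
else:
    parts = handle(parts + 4)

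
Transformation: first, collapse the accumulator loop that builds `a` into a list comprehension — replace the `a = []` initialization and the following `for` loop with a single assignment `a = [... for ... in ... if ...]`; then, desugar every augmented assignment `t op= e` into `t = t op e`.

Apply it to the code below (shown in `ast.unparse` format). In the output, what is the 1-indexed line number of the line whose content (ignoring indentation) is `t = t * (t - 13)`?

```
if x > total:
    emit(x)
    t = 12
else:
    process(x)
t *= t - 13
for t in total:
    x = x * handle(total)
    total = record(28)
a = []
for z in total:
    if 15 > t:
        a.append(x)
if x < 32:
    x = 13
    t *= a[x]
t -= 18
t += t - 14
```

Transformed code:
if x > total:
    emit(x)
    t = 12
else:
    process(x)
t = t * (t - 13)
for t in total:
    x = x * handle(total)
    total = record(28)
a = [x for z in total if 15 > t]
if x < 32:
    x = 13
    t = t * a[x]
t = t - 18
t = t + (t - 14)

6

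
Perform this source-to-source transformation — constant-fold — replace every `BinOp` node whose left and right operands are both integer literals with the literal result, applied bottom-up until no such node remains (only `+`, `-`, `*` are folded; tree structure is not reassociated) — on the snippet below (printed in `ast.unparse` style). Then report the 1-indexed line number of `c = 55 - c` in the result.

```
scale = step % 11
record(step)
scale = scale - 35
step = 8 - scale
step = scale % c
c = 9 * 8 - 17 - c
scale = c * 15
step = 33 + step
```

6

Transformed code:
scale = step % 11
record(step)
scale = scale - 35
step = 8 - scale
step = scale % c
c = 55 - c
scale = c * 15
step = 33 + step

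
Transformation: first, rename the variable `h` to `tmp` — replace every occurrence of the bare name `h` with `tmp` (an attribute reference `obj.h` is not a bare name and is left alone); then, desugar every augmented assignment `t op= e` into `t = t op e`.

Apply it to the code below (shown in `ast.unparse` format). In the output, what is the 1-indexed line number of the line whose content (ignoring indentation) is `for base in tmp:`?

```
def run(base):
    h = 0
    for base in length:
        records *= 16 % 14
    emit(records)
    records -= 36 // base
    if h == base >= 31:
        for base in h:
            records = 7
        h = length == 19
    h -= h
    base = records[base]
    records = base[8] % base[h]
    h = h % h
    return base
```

8

Transformed code:
def run(base):
    tmp = 0
    for base in length:
        records = records * (16 % 14)
    emit(records)
    records = records - 36 // base
    if tmp == base >= 31:
        for base in tmp:
            records = 7
        tmp = length == 19
    tmp = tmp - tmp
    base = records[base]
    records = base[8] % base[tmp]
    tmp = tmp % tmp
    return base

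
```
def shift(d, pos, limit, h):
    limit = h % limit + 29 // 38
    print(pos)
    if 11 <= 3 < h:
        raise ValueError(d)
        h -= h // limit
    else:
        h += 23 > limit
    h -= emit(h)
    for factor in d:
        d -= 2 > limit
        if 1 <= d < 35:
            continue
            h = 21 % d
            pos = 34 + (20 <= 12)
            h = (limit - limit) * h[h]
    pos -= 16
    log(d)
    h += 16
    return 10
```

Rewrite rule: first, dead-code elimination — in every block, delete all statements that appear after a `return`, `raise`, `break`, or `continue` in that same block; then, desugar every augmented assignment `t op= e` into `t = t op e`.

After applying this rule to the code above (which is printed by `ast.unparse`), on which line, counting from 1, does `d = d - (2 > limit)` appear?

10

Transformed code:
def shift(d, pos, limit, h):
    limit = h % limit + 29 // 38
    print(pos)
    if 11 <= 3 < h:
        raise ValueError(d)
    else:
        h = h + (23 > limit)
    h = h - emit(h)
    for factor in d:
        d = d - (2 > limit)
        if 1 <= d < 35:
            continue
    pos = pos - 16
    log(d)
    h = h + 16
    return 10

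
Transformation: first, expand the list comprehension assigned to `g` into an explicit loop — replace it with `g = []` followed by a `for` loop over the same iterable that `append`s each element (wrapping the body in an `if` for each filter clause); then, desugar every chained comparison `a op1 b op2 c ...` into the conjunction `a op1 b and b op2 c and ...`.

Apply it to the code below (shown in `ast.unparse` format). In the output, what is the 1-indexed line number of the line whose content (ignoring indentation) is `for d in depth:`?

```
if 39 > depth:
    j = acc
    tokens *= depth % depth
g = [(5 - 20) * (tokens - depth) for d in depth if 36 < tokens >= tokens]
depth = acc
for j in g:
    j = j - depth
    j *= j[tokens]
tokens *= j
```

Transformed code:
if 39 > depth:
    j = acc
    tokens *= depth % depth
g = []
for d in depth:
    if 36 < tokens and tokens >= tokens:
        g.append((5 - 20) * (tokens - depth))
depth = acc
for j in g:
    j = j - depth
    j *= j[tokens]
tokens *= j

5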